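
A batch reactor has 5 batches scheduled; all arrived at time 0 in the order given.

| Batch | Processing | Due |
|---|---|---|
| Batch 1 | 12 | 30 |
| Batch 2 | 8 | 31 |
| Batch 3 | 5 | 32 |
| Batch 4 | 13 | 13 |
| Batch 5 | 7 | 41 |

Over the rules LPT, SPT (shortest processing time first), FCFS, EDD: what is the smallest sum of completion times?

114

LPT (decreasing processing time): Batch 4 Batch 1 Batch 2 Batch 5 Batch 3.
Batch 4: 0→13
Batch 1: 13→25
Batch 2: 25→33
Batch 5: 33→40
Batch 3: 40→45
Sum = 13+25+33+40+45 = 156.
SPT (increasing processing time): Batch 3 Batch 5 Batch 2 Batch 1 Batch 4.
Batch 3: 0→5
Batch 5: 5→12
Batch 2: 12→20
Batch 1: 20→32
Batch 4: 32→45
Sum = 5+12+20+32+45 = 114.
FIFO (arrival order): Batch 1 Batch 2 Batch 3 Batch 4 Batch 5.
Batch 1: 0→12
Batch 2: 12→20
Batch 3: 20→25
Batch 4: 25→38
Batch 5: 38→45
Sum = 12+20+25+38+45 = 140.
EDD (increasing due date): Batch 4 Batch 1 Batch 2 Batch 3 Batch 5.
Batch 4: 0→13
Batch 1: 13→25
Batch 2: 25→33
Batch 3: 33→38
Batch 5: 38→45
Sum = 13+25+33+38+45 = 154.
LPT 156, SPT 114, FIFO 140, EDD 154 → minimum 114.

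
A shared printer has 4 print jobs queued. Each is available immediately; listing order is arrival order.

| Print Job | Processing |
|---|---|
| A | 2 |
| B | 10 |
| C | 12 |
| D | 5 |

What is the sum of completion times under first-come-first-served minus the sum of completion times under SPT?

12

FIFO (arrival order): A B C D.
A: 0→2
B: 2→12
C: 12→24
D: 24→29
Sum = 2+12+24+29 = 67.
SPT (increasing processing time): A D B C.
A: 0→2
D: 2→7
B: 7→17
C: 17→29
Sum = 2+7+17+29 = 55.
Difference = 67 − 55 = 12.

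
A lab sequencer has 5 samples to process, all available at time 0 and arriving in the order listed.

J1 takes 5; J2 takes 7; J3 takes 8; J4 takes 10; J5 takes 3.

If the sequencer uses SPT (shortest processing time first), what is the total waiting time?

SPT (increasing processing time): J5 J1 J2 J3 J4.
J5: waits 0, runs 0→3
J1: waits 3, runs 3→8
J2: waits 8, runs 8→15
J3: waits 15, runs 15→23
J4: waits 23, runs 23→33
Sum = 0+3+8+15+23 = 49.

49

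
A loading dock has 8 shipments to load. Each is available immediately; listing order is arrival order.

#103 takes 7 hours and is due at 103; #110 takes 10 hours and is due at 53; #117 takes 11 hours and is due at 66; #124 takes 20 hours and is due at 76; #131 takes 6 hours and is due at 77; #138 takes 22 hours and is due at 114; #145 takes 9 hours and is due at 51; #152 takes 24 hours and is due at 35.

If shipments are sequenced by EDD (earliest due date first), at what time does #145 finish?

EDD (increasing due date): #152 #145 #110 #117 #124 #131 #103 #138.
#152: 0→24
#145: 24→33

33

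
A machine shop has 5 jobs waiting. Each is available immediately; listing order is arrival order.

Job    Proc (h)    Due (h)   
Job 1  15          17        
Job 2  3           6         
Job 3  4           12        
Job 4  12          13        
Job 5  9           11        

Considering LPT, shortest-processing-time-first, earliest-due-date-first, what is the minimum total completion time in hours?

97

LPT (decreasing processing time): Job 1 Job 4 Job 5 Job 3 Job 2.
Job 1: 0→15
Job 4: 15→27
Job 5: 27→36
Job 3: 36→40
Job 2: 40→43
Sum = 15+27+36+40+43 = 161.
SPT (increasing processing time): Job 2 Job 3 Job 5 Job 4 Job 1.
Job 2: 0→3
Job 3: 3→7
Job 5: 7→16
Job 4: 16→28
Job 1: 28→43
Sum = 3+7+16+28+43 = 97.
EDD (increasing due date): Job 2 Job 5 Job 3 Job 4 Job 1.
Job 2: 0→3
Job 5: 3→12
Job 3: 12→16
Job 4: 16→28
Job 1: 28→43
Sum = 3+12+16+28+43 = 102.
LPT 161, SPT 97, EDD 102 → minimum 97.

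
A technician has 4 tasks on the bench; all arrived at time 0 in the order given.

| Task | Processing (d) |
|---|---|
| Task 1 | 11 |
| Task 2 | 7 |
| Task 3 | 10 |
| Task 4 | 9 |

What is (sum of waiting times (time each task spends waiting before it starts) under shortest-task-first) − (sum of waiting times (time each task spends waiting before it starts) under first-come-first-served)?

SPT (increasing processing time): Task 2 Task 4 Task 3 Task 1.
Task 2: waits 0, runs 0→7
Task 4: waits 7, runs 7→16
Task 3: waits 16, runs 16→26
Task 1: waits 26, runs 26→37
Sum = 0+7+16+26 = 49.
FIFO (arrival order): Task 1 Task 2 Task 3 Task 4.
Task 1: waits 0, runs 0→11
Task 2: waits 11, runs 11→18
Task 3: waits 18, runs 18→28
Task 4: waits 28, runs 28→37
Sum = 0+11+18+28 = 57.
Difference = 49 − 57 = -8.

-8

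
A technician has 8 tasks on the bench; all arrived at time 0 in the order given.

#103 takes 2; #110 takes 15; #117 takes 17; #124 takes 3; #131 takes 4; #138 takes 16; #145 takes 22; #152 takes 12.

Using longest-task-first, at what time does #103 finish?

91

LPT (decreasing processing time): #145 #117 #138 #110 #152 #131 #124 #103.
#145: 0→22
#117: 22→39
#138: 39→55
#110: 55→70
#152: 70→82
#131: 82→86
#124: 86→89
#103: 89→91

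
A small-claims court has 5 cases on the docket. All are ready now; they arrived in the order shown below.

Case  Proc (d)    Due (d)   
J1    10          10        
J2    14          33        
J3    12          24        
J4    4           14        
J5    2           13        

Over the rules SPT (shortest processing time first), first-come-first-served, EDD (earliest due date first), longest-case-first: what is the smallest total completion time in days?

94

SPT (increasing processing time): J5 J4 J1 J3 J2.
J5: 0→2
J4: 2→6
J1: 6→16
J3: 16→28
J2: 28→42
Sum = 2+6+16+28+42 = 94.
FIFO (arrival order): J1 J2 J3 J4 J5.
J1: 0→10
J2: 10→24
J3: 24→36
J4: 36→40
J5: 40→42
Sum = 10+24+36+40+42 = 152.
EDD (increasing due date): J1 J5 J4 J3 J2.
J1: 0→10
J5: 10→12
J4: 12→16
J3: 16→28
J2: 28→42
Sum = 10+12+16+28+42 = 108.
LPT (decreasing processing time): J2 J3 J1 J4 J5.
J2: 0→14
J3: 14→26
J1: 26→36
J4: 36→40
J5: 40→42
Sum = 14+26+36+40+42 = 158.
SPT 94, FIFO 152, EDD 108, LPT 158 → minimum 94.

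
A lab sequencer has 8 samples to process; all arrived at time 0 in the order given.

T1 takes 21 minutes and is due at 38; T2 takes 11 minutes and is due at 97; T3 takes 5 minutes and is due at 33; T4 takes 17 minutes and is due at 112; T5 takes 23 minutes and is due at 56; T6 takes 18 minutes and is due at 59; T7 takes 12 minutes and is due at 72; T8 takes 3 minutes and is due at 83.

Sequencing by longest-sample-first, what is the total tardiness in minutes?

LPT (decreasing processing time): T5 T1 T6 T4 T7 T2 T3 T8.
T5: 0→23, due 56, tardiness 0
T1: 23→44, due 38, tardiness 6
T6: 44→62, due 59, tardiness 3
T4: 62→79, due 112, tardiness 0
T7: 79→91, due 72, tardiness 19
T2: 91→102, due 97, tardiness 5
T3: 102→107, due 33, tardiness 74
T8: 107→110, due 83, tardiness 27
Sum = 0+6+3+0+19+5+74+27 = 134.

134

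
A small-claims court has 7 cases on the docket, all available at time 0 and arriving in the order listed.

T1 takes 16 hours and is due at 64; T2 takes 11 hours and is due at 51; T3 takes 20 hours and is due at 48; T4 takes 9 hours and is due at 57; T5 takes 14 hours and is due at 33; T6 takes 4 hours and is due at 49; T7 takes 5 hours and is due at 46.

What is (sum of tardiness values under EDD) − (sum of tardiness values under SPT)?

-17

EDD (increasing due date): T5 T7 T3 T6 T2 T4 T1.
T5: 0→14, due 33, tardiness 0
T7: 14→19, due 46, tardiness 0
T3: 19→39, due 48, tardiness 0
T6: 39→43, due 49, tardiness 0
T2: 43→54, due 51, tardiness 3
T4: 54→63, due 57, tardiness 6
T1: 63→79, due 64, tardiness 15
Sum = 0+0+0+0+3+6+15 = 24.
SPT (increasing processing time): T6 T7 T4 T2 T5 T1 T3.
T6: 0→4, due 49, tardiness 0
T7: 4→9, due 46, tardiness 0
T4: 9→18, due 57, tardiness 0
T2: 18→29, due 51, tardiness 0
T5: 29→43, due 33, tardiness 10
T1: 43→59, due 64, tardiness 0
T3: 59→79, due 48, tardiness 31
Sum = 0+0+0+0+10+0+31 = 41.
Difference = 24 − 41 = -17.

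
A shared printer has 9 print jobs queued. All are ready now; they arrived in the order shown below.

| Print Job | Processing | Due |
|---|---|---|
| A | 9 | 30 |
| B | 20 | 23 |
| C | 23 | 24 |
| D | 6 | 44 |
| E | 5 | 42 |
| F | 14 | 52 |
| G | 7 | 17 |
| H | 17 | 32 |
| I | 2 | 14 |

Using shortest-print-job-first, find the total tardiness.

SPT (increasing processing time): I E D G A F H B C.
I: 0→2, due 14, tardiness 0
E: 2→7, due 42, tardiness 0
D: 7→13, due 44, tardiness 0
G: 13→20, due 17, tardiness 3
A: 20→29, due 30, tardiness 0
F: 29→43, due 52, tardiness 0
H: 43→60, due 32, tardiness 28
B: 60→80, due 23, tardiness 57
C: 80→103, due 24, tardiness 79
Sum = 0+0+0+3+0+0+28+57+79 = 167.

167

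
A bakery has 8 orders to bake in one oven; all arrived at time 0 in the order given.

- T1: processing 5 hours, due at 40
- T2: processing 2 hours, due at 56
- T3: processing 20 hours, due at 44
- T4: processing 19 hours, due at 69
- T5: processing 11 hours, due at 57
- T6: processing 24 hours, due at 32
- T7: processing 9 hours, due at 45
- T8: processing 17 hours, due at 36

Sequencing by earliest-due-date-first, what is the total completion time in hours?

EDD (increasing due date): T6 T8 T1 T3 T7 T2 T5 T4.
T6: 0→24
T8: 24→41
T1: 41→46
T3: 46→66
T7: 66→75
T2: 75→77
T5: 77→88
T4: 88→107
Sum = 24+41+46+66+75+77+88+107 = 524.

524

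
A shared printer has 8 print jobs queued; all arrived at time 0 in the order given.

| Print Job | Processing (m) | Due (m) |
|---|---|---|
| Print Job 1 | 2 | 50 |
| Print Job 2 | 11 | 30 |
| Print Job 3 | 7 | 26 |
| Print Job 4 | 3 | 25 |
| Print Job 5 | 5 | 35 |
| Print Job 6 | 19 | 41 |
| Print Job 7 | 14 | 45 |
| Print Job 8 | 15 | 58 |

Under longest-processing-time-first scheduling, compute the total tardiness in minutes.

183

LPT (decreasing processing time): Print Job 6 Print Job 8 Print Job 7 Print Job 2 Print Job 3 Print Job 5 Print Job 4 Print Job 1.
Print Job 6: 0→19, due 41, tardiness 0
Print Job 8: 19→34, due 58, tardiness 0
Print Job 7: 34→48, due 45, tardiness 3
Print Job 2: 48→59, due 30, tardiness 29
Print Job 3: 59→66, due 26, tardiness 40
Print Job 5: 66→71, due 35, tardiness 36
Print Job 4: 71→74, due 25, tardiness 49
Print Job 1: 74→76, due 50, tardiness 26
Sum = 0+0+3+29+40+36+49+26 = 183.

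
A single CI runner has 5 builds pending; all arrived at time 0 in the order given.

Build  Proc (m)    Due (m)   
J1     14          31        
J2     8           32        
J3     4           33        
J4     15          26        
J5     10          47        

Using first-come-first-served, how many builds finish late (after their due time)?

FIFO (arrival order): J1 J2 J3 J4 J5.
J1: 0→14, due 31, tardiness 0
J2: 14→22, due 32, tardiness 0
J3: 22→26, due 33, tardiness 0
J4: 26→41, due 26, tardiness 15
J5: 41→51, due 47, tardiness 4
Late builds: 2.

2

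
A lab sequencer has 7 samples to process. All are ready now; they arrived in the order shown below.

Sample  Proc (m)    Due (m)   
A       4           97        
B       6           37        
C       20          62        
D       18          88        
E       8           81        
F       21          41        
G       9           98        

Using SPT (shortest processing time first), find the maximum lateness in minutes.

45

SPT (increasing processing time): A B E G D C F.
A: 0→4, due 97, lateness -93
B: 4→10, due 37, lateness -27
E: 10→18, due 81, lateness -63
G: 18→27, due 98, lateness -71
D: 27→45, due 88, lateness -43
C: 45→65, due 62, lateness 3
F: 65→86, due 41, lateness 45
Maximum = 45.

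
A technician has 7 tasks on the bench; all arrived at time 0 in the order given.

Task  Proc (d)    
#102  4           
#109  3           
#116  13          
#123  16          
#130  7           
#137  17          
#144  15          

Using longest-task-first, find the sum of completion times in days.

374

LPT (decreasing processing time): #137 #123 #144 #116 #130 #102 #109.
#137: 0→17
#123: 17→33
#144: 33→48
#116: 48→61
#130: 61→68
#102: 68→72
#109: 72→75
Sum = 17+33+48+61+68+72+75 = 374.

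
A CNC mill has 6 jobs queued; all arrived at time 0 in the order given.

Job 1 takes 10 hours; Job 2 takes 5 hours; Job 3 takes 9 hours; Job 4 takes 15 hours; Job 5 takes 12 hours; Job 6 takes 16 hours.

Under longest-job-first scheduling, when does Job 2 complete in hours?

67

LPT (decreasing processing time): Job 6 Job 4 Job 5 Job 1 Job 3 Job 2.
Job 6: 0→16
Job 4: 16→31
Job 5: 31→43
Job 1: 43→53
Job 3: 53→62
Job 2: 62→67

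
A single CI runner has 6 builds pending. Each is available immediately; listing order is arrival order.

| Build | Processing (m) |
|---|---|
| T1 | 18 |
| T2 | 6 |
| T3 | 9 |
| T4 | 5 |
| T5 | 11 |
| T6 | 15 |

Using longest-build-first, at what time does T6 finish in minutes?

LPT (decreasing processing time): T1 T6 T5 T3 T2 T4.
T1: 0→18
T6: 18→33

33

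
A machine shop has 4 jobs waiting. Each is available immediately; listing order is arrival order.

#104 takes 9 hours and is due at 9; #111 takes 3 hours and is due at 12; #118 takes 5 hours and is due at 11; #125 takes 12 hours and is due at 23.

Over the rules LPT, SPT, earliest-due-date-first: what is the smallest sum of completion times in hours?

LPT (decreasing processing time): #125 #104 #118 #111.
#125: 0→12
#104: 12→21
#118: 21→26
#111: 26→29
Sum = 12+21+26+29 = 88.
SPT (increasing processing time): #111 #118 #104 #125.
#111: 0→3
#118: 3→8
#104: 8→17
#125: 17→29
Sum = 3+8+17+29 = 57.
EDD (increasing due date): #104 #118 #111 #125.
#104: 0→9
#118: 9→14
#111: 14→17
#125: 17→29
Sum = 9+14+17+29 = 69.
LPT 88, SPT 57, EDD 69 → minimum 57.

57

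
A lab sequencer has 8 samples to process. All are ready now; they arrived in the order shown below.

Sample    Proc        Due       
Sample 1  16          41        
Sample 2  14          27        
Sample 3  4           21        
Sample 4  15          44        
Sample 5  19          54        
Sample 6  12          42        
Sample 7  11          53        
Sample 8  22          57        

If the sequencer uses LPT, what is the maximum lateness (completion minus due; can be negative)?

92

LPT (decreasing processing time): Sample 8 Sample 5 Sample 1 Sample 4 Sample 2 Sample 6 Sample 7 Sample 3.
Sample 8: 0→22, due 57, lateness -35
Sample 5: 22→41, due 54, lateness -13
Sample 1: 41→57, due 41, lateness 16
Sample 4: 57→72, due 44, lateness 28
Sample 2: 72→86, due 27, lateness 59
Sample 6: 86→98, due 42, lateness 56
Sample 7: 98→109, due 53, lateness 56
Sample 3: 109→113, due 21, lateness 92
Maximum = 92.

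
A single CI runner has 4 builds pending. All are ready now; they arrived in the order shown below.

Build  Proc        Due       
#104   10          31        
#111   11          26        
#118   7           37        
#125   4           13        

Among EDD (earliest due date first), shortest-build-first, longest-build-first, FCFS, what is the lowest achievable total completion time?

EDD (increasing due date): #125 #111 #104 #118.
#125: 0→4
#111: 4→15
#104: 15→25
#118: 25→32
Sum = 4+15+25+32 = 76.
SPT (increasing processing time): #125 #118 #104 #111.
#125: 0→4
#118: 4→11
#104: 11→21
#111: 21→32
Sum = 4+11+21+32 = 68.
LPT (decreasing processing time): #111 #104 #118 #125.
#111: 0→11
#104: 11→21
#118: 21→28
#125: 28→32
Sum = 11+21+28+32 = 92.
FIFO (arrival order): #104 #111 #118 #125.
#104: 0→10
#111: 10→21
#118: 21→28
#125: 28→32
Sum = 10+21+28+32 = 91.
EDD 76, SPT 68, LPT 92, FIFO 91 → minimum 68.

68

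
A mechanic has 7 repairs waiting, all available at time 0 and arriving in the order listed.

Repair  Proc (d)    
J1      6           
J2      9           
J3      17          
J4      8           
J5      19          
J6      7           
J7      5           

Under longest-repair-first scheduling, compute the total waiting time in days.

279

LPT (decreasing processing time): J5 J3 J2 J4 J6 J1 J7.
J5: waits 0, runs 0→19
J3: waits 19, runs 19→36
J2: waits 36, runs 36→45
J4: waits 45, runs 45→53
J6: waits 53, runs 53→60
J1: waits 60, runs 60→66
J7: waits 66, runs 66→71
Sum = 0+19+36+45+53+60+66 = 279.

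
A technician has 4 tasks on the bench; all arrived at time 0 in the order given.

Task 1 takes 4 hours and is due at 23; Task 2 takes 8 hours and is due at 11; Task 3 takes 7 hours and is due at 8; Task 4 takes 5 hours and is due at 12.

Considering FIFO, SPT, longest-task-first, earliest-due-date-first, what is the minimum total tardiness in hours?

13

FIFO (arrival order): Task 1 Task 2 Task 3 Task 4.
Task 1: 0→4, due 23, tardiness 0
Task 2: 4→12, due 11, tardiness 1
Task 3: 12→19, due 8, tardiness 11
Task 4: 19→24, due 12, tardiness 12
Sum = 0+1+11+12 = 24.
SPT (increasing processing time): Task 1 Task 4 Task 3 Task 2.
Task 1: 0→4, due 23, tardiness 0
Task 4: 4→9, due 12, tardiness 0
Task 3: 9→16, due 8, tardiness 8
Task 2: 16→24, due 11, tardiness 13
Sum = 0+0+8+13 = 21.
LPT (decreasing processing time): Task 2 Task 3 Task 4 Task 1.
Task 2: 0→8, due 11, tardiness 0
Task 3: 8→15, due 8, tardiness 7
Task 4: 15→20, due 12, tardiness 8
Task 1: 20→24, due 23, tardiness 1
Sum = 0+7+8+1 = 16.
EDD (increasing due date): Task 3 Task 2 Task 4 Task 1.
Task 3: 0→7, due 8, tardiness 0
Task 2: 7→15, due 11, tardiness 4
Task 4: 15→20, due 12, tardiness 8
Task 1: 20→24, due 23, tardiness 1
Sum = 0+4+8+1 = 13.
FIFO 24, SPT 21, LPT 16, EDD 13 → minimum 13.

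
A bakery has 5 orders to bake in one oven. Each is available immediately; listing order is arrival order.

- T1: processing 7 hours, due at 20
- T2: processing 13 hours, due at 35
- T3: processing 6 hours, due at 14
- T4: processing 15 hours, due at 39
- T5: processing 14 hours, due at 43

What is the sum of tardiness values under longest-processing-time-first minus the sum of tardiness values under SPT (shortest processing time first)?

61

LPT (decreasing processing time): T4 T5 T2 T1 T3.
T4: 0→15, due 39, tardiness 0
T5: 15→29, due 43, tardiness 0
T2: 29→42, due 35, tardiness 7
T1: 42→49, due 20, tardiness 29
T3: 49→55, due 14, tardiness 41
Sum = 0+0+7+29+41 = 77.
SPT (increasing processing time): T3 T1 T2 T5 T4.
T3: 0→6, due 14, tardiness 0
T1: 6→13, due 20, tardiness 0
T2: 13→26, due 35, tardiness 0
T5: 26→40, due 43, tardiness 0
T4: 40→55, due 39, tardiness 16
Sum = 0+0+0+0+16 = 16.
Difference = 77 − 16 = 61.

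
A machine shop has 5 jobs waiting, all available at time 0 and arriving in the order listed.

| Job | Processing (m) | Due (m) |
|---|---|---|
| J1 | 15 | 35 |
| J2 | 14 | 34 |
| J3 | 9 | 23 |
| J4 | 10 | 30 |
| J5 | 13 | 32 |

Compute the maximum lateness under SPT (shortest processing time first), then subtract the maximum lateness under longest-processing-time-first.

-12

SPT (increasing processing time): J3 J4 J5 J2 J1.
J3: 0→9, due 23, lateness -14
J4: 9→19, due 30, lateness -11
J5: 19→32, due 32, lateness 0
J2: 32→46, due 34, lateness 12
J1: 46→61, due 35, lateness 26
Maximum = 26.
LPT (decreasing processing time): J1 J2 J5 J4 J3.
J1: 0→15, due 35, lateness -20
J2: 15→29, due 34, lateness -5
J5: 29→42, due 32, lateness 10
J4: 42→52, due 30, lateness 22
J3: 52→61, due 23, lateness 38
Maximum = 38.
Difference = 26 − 38 = -12.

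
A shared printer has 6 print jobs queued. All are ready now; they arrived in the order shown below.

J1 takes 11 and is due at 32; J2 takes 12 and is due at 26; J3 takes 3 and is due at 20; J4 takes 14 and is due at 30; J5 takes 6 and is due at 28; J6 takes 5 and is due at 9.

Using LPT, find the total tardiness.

LPT (decreasing processing time): J4 J2 J1 J5 J6 J3.
J4: 0→14, due 30, tardiness 0
J2: 14→26, due 26, tardiness 0
J1: 26→37, due 32, tardiness 5
J5: 37→43, due 28, tardiness 15
J6: 43→48, due 9, tardiness 39
J3: 48→51, due 20, tardiness 31
Sum = 0+0+5+15+39+31 = 90.

90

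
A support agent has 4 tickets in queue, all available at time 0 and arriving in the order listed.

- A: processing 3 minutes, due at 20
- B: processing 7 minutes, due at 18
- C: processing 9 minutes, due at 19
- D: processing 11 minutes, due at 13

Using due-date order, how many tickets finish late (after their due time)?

2

EDD (increasing due date): D B C A.
D: 0→11, due 13, tardiness 0
B: 11→18, due 18, tardiness 0
C: 18→27, due 19, tardiness 8
A: 27→30, due 20, tardiness 10
Late tickets: 2.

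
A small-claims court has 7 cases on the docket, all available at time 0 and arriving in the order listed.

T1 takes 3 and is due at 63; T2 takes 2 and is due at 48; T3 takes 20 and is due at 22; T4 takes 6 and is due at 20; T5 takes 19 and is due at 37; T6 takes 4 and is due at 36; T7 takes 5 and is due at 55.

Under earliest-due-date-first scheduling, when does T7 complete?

56

EDD (increasing due date): T4 T3 T6 T5 T2 T7 T1.
T4: 0→6
T3: 6→26
T6: 26→30
T5: 30→49
T2: 49→51
T7: 51→56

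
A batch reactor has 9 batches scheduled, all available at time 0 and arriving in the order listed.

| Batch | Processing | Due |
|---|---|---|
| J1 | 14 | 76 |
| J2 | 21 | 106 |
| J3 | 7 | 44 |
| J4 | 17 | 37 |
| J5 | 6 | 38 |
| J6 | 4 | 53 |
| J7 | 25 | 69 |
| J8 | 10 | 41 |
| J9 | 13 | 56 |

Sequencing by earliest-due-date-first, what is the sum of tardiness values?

45

EDD (increasing due date): J4 J5 J8 J3 J6 J9 J7 J1 J2.
J4: 0→17, due 37, tardiness 0
J5: 17→23, due 38, tardiness 0
J8: 23→33, due 41, tardiness 0
J3: 33→40, due 44, tardiness 0
J6: 40→44, due 53, tardiness 0
J9: 44→57, due 56, tardiness 1
J7: 57→82, due 69, tardiness 13
J1: 82→96, due 76, tardiness 20
J2: 96→117, due 106, tardiness 11
Sum = 0+0+0+0+0+1+13+20+11 = 45.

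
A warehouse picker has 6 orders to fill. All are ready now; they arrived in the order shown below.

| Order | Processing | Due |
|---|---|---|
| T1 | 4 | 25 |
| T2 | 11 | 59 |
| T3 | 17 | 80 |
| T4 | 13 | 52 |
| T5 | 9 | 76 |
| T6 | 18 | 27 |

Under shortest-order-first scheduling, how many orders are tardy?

1

SPT (increasing processing time): T1 T5 T2 T4 T3 T6.
T1: 0→4, due 25, tardiness 0
T5: 4→13, due 76, tardiness 0
T2: 13→24, due 59, tardiness 0
T4: 24→37, due 52, tardiness 0
T3: 37→54, due 80, tardiness 0
T6: 54→72, due 27, tardiness 45
Late orders: 1.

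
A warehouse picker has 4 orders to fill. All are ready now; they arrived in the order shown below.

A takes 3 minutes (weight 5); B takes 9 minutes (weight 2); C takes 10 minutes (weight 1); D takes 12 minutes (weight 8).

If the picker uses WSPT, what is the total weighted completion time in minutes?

217

WSPT (decreasing weight/processing-time ratio): A D B C.
A: finishes 3, weight 5, w·C = 15
D: finishes 15, weight 8, w·C = 120
B: finishes 24, weight 2, w·C = 48
C: finishes 34, weight 1, w·C = 34
Sum = 15+120+48+34 = 217.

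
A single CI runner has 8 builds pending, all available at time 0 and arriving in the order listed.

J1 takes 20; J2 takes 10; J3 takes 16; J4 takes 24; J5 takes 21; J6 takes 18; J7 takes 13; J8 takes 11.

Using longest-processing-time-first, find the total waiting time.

551

LPT (decreasing processing time): J4 J5 J1 J6 J3 J7 J8 J2.
J4: waits 0, runs 0→24
J5: waits 24, runs 24→45
J1: waits 45, runs 45→65
J6: waits 65, runs 65→83
J3: waits 83, runs 83→99
J7: waits 99, runs 99→112
J8: waits 112, runs 112→123
J2: waits 123, runs 123→133
Sum = 0+24+45+65+83+99+112+123 = 551.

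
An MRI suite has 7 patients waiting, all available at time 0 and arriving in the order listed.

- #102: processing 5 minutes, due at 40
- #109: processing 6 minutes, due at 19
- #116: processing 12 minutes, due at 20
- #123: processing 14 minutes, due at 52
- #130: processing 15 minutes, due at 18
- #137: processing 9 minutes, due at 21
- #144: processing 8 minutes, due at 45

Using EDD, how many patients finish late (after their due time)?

EDD (increasing due date): #130 #109 #116 #137 #102 #144 #123.
#130: 0→15, due 18, tardiness 0
#109: 15→21, due 19, tardiness 2
#116: 21→33, due 20, tardiness 13
#137: 33→42, due 21, tardiness 21
#102: 42→47, due 40, tardiness 7
#144: 47→55, due 45, tardiness 10
#123: 55→69, due 52, tardiness 17
Late patients: 6.

6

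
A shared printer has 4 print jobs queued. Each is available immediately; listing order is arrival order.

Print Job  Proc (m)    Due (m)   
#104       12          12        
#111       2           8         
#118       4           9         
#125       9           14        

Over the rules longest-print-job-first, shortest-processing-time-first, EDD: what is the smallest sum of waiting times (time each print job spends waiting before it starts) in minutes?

LPT (decreasing processing time): #104 #125 #118 #111.
#104: waits 0, runs 0→12
#125: waits 12, runs 12→21
#118: waits 21, runs 21→25
#111: waits 25, runs 25→27
Sum = 0+12+21+25 = 58.
SPT (increasing processing time): #111 #118 #125 #104.
#111: waits 0, runs 0→2
#118: waits 2, runs 2→6
#125: waits 6, runs 6→15
#104: waits 15, runs 15→27
Sum = 0+2+6+15 = 23.
EDD (increasing due date): #111 #118 #104 #125.
#111: waits 0, runs 0→2
#118: waits 2, runs 2→6
#104: waits 6, runs 6→18
#125: waits 18, runs 18→27
Sum = 0+2+6+18 = 26.
LPT 58, SPT 23, EDD 26 → minimum 23.

23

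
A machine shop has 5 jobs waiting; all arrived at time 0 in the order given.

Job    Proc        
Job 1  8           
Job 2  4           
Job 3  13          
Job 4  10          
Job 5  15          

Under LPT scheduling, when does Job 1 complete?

46

LPT (decreasing processing time): Job 5 Job 3 Job 4 Job 1 Job 2.
Job 5: 0→15
Job 3: 15→28
Job 4: 28→38
Job 1: 38→46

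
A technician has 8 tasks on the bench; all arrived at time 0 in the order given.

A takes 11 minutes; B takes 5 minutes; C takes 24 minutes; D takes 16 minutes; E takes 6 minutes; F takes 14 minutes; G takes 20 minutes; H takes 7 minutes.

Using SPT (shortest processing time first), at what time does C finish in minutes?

SPT (increasing processing time): B E H A F D G C.
B: 0→5
E: 5→11
H: 11→18
A: 18→29
F: 29→43
D: 43→59
G: 59→79
C: 79→103

103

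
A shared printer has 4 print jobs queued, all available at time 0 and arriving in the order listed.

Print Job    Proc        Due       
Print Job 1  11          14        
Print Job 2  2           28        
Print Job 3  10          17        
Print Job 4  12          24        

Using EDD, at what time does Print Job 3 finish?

EDD (increasing due date): Print Job 1 Print Job 3 Print Job 4 Print Job 2.
Print Job 1: 0→11
Print Job 3: 11→21

21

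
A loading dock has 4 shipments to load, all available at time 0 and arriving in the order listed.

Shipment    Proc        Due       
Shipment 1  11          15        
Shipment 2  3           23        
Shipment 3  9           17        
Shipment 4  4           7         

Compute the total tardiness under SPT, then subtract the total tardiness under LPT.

SPT (increasing processing time): Shipment 2 Shipment 4 Shipment 3 Shipment 1.
Shipment 2: 0→3, due 23, tardiness 0
Shipment 4: 3→7, due 7, tardiness 0
Shipment 3: 7→16, due 17, tardiness 0
Shipment 1: 16→27, due 15, tardiness 12
Sum = 0+0+0+12 = 12.
LPT (decreasing processing time): Shipment 1 Shipment 3 Shipment 4 Shipment 2.
Shipment 1: 0→11, due 15, tardiness 0
Shipment 3: 11→20, due 17, tardiness 3
Shipment 4: 20→24, due 7, tardiness 17
Shipment 2: 24→27, due 23, tardiness 4
Sum = 0+3+17+4 = 24.
Difference = 12 − 24 = -12.

-12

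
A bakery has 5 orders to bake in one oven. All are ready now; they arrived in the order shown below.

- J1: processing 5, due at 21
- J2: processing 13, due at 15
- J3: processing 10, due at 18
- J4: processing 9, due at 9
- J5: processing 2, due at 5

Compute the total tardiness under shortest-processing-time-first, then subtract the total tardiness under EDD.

-6

SPT (increasing processing time): J5 J1 J4 J3 J2.
J5: 0→2, due 5, tardiness 0
J1: 2→7, due 21, tardiness 0
J4: 7→16, due 9, tardiness 7
J3: 16→26, due 18, tardiness 8
J2: 26→39, due 15, tardiness 24
Sum = 0+0+7+8+24 = 39.
EDD (increasing due date): J5 J4 J2 J3 J1.
J5: 0→2, due 5, tardiness 0
J4: 2→11, due 9, tardiness 2
J2: 11→24, due 15, tardiness 9
J3: 24→34, due 18, tardiness 16
J1: 34→39, due 21, tardiness 18
Sum = 0+2+9+16+18 = 45.
Difference = 39 − 45 = -6.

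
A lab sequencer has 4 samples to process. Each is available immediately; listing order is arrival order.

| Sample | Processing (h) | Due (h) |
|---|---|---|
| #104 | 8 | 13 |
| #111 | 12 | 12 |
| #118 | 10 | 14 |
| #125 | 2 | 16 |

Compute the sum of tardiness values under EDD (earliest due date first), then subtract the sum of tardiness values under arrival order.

-1

EDD (increasing due date): #111 #104 #118 #125.
#111: 0→12, due 12, tardiness 0
#104: 12→20, due 13, tardiness 7
#118: 20→30, due 14, tardiness 16
#125: 30→32, due 16, tardiness 16
Sum = 0+7+16+16 = 39.
FIFO (arrival order): #104 #111 #118 #125.
#104: 0→8, due 13, tardiness 0
#111: 8→20, due 12, tardiness 8
#118: 20→30, due 14, tardiness 16
#125: 30→32, due 16, tardiness 16
Sum = 0+8+16+16 = 40.
Difference = 39 − 40 = -1.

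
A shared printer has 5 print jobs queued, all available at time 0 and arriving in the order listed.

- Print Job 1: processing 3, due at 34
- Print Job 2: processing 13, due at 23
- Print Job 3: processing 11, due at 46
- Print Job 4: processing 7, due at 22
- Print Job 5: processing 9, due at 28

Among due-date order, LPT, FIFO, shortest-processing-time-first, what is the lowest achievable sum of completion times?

EDD (increasing due date): Print Job 4 Print Job 2 Print Job 5 Print Job 1 Print Job 3.
Print Job 4: 0→7
Print Job 2: 7→20
Print Job 5: 20→29
Print Job 1: 29→32
Print Job 3: 32→43
Sum = 7+20+29+32+43 = 131.
LPT (decreasing processing time): Print Job 2 Print Job 3 Print Job 5 Print Job 4 Print Job 1.
Print Job 2: 0→13
Print Job 3: 13→24
Print Job 5: 24→33
Print Job 4: 33→40
Print Job 1: 40→43
Sum = 13+24+33+40+43 = 153.
FIFO (arrival order): Print Job 1 Print Job 2 Print Job 3 Print Job 4 Print Job 5.
Print Job 1: 0→3
Print Job 2: 3→16
Print Job 3: 16→27
Print Job 4: 27→34
Print Job 5: 34→43
Sum = 3+16+27+34+43 = 123.
SPT (increasing processing time): Print Job 1 Print Job 4 Print Job 5 Print Job 3 Print Job 2.
Print Job 1: 0→3
Print Job 4: 3→10
Print Job 5: 10→19
Print Job 3: 19→30
Print Job 2: 30→43
Sum = 3+10+19+30+43 = 105.
EDD 131, LPT 153, FIFO 123, SPT 105 → minimum 105.

105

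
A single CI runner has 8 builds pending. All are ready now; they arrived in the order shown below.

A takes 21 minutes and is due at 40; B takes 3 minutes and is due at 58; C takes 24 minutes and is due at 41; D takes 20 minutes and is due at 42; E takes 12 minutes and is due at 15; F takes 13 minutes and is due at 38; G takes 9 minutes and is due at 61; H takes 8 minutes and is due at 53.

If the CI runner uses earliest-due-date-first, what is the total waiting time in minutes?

442

EDD (increasing due date): E F A C D H B G.
E: waits 0, runs 0→12
F: waits 12, runs 12→25
A: waits 25, runs 25→46
C: waits 46, runs 46→70
D: waits 70, runs 70→90
H: waits 90, runs 90→98
B: waits 98, runs 98→101
G: waits 101, runs 101→110
Sum = 0+12+25+46+70+90+98+101 = 442.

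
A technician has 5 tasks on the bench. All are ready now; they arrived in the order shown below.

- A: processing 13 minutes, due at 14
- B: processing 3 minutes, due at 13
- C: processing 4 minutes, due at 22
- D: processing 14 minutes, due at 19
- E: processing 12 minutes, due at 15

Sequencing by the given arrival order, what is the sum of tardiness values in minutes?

FIFO (arrival order): A B C D E.
A: 0→13, due 14, tardiness 0
B: 13→16, due 13, tardiness 3
C: 16→20, due 22, tardiness 0
D: 20→34, due 19, tardiness 15
E: 34→46, due 15, tardiness 31
Sum = 0+3+0+15+31 = 49.

49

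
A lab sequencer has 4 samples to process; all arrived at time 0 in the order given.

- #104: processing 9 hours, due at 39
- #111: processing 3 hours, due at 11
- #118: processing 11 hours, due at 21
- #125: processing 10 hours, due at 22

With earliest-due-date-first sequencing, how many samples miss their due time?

EDD (increasing due date): #111 #118 #125 #104.
#111: 0→3, due 11, tardiness 0
#118: 3→14, due 21, tardiness 0
#125: 14→24, due 22, tardiness 2
#104: 24→33, due 39, tardiness 0
Late samples: 1.

1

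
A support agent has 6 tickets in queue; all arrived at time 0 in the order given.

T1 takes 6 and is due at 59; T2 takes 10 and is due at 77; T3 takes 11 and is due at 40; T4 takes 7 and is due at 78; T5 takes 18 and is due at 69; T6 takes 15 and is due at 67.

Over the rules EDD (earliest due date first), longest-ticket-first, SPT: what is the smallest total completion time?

192

EDD (increasing due date): T3 T1 T6 T5 T2 T4.
T3: 0→11
T1: 11→17
T6: 17→32
T5: 32→50
T2: 50→60
T4: 60→67
Sum = 11+17+32+50+60+67 = 237.
LPT (decreasing processing time): T5 T6 T3 T2 T4 T1.
T5: 0→18
T6: 18→33
T3: 33→44
T2: 44→54
T4: 54→61
T1: 61→67
Sum = 18+33+44+54+61+67 = 277.
SPT (increasing processing time): T1 T4 T2 T3 T6 T5.
T1: 0→6
T4: 6→13
T2: 13→23
T3: 23→34
T6: 34→49
T5: 49→67
Sum = 6+13+23+34+49+67 = 192.
EDD 237, LPT 277, SPT 192 → minimum 192.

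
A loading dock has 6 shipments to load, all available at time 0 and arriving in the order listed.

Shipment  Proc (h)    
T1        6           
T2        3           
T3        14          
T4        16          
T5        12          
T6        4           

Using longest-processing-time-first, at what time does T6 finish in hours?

LPT (decreasing processing time): T4 T3 T5 T1 T6 T2.
T4: 0→16
T3: 16→30
T5: 30→42
T1: 42→48
T6: 48→52

52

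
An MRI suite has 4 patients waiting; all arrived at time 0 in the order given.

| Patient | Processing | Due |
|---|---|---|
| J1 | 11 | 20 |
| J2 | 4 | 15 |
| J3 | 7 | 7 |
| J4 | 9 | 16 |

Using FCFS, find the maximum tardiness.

FIFO (arrival order): J1 J2 J3 J4.
J1: 0→11, due 20, tardiness 0
J2: 11→15, due 15, tardiness 0
J3: 15→22, due 7, tardiness 15
J4: 22→31, due 16, tardiness 15
Maximum = 15.

15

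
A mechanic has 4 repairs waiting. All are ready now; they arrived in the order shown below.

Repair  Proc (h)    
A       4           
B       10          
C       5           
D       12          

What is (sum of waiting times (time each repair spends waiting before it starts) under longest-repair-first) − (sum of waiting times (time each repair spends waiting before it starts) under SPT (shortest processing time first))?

29

LPT (decreasing processing time): D B C A.
D: waits 0, runs 0→12
B: waits 12, runs 12→22
C: waits 22, runs 22→27
A: waits 27, runs 27→31
Sum = 0+12+22+27 = 61.
SPT (increasing processing time): A C B D.
A: waits 0, runs 0→4
C: waits 4, runs 4→9
B: waits 9, runs 9→19
D: waits 19, runs 19→31
Sum = 0+4+9+19 = 32.
Difference = 61 − 32 = 29.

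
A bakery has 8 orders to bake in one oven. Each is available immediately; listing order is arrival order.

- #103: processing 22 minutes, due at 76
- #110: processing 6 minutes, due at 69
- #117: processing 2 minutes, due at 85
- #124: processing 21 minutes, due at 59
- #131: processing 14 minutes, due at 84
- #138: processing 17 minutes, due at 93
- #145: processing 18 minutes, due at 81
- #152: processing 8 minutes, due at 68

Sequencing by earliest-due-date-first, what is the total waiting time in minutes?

EDD (increasing due date): #124 #152 #110 #103 #145 #131 #117 #138.
#124: waits 0, runs 0→21
#152: waits 21, runs 21→29
#110: waits 29, runs 29→35
#103: waits 35, runs 35→57
#145: waits 57, runs 57→75
#131: waits 75, runs 75→89
#117: waits 89, runs 89→91
#138: waits 91, runs 91→108
Sum = 0+21+29+35+57+75+89+91 = 397.

397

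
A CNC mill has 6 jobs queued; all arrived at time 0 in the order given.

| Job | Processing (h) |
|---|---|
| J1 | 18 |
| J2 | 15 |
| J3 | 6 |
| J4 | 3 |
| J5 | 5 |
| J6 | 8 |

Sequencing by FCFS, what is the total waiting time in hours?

FIFO (arrival order): J1 J2 J3 J4 J5 J6.
J1: waits 0, runs 0→18
J2: waits 18, runs 18→33
J3: waits 33, runs 33→39
J4: waits 39, runs 39→42
J5: waits 42, runs 42→47
J6: waits 47, runs 47→55
Sum = 0+18+33+39+42+47 = 179.

179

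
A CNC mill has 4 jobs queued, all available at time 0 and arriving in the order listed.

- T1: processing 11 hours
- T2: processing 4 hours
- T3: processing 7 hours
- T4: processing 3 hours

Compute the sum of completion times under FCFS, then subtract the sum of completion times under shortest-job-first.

FIFO (arrival order): T1 T2 T3 T4.
T1: 0→11
T2: 11→15
T3: 15→22
T4: 22→25
Sum = 11+15+22+25 = 73.
SPT (increasing processing time): T4 T2 T3 T1.
T4: 0→3
T2: 3→7
T3: 7→14
T1: 14→25
Sum = 3+7+14+25 = 49.
Difference = 73 − 49 = 24.

24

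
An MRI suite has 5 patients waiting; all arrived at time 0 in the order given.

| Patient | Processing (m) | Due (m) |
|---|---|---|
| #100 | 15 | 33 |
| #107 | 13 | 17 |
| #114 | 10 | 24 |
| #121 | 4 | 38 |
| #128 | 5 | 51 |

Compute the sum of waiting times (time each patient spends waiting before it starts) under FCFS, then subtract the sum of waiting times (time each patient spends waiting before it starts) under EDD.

FIFO (arrival order): #100 #107 #114 #121 #128.
#100: waits 0, runs 0→15
#107: waits 15, runs 15→28
#114: waits 28, runs 28→38
#121: waits 38, runs 38→42
#128: waits 42, runs 42→47
Sum = 0+15+28+38+42 = 123.
EDD (increasing due date): #107 #114 #100 #121 #128.
#107: waits 0, runs 0→13
#114: waits 13, runs 13→23
#100: waits 23, runs 23→38
#121: waits 38, runs 38→42
#128: waits 42, runs 42→47
Sum = 0+13+23+38+42 = 116.
Difference = 123 − 116 = 7.

7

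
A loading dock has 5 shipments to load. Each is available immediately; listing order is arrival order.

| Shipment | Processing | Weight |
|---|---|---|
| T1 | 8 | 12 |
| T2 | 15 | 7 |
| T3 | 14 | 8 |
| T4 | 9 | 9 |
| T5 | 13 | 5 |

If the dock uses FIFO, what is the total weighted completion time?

FIFO (arrival order): T1 T2 T3 T4 T5.
T1: finishes 8, weight 12, w·C = 96
T2: finishes 23, weight 7, w·C = 161
T3: finishes 37, weight 8, w·C = 296
T4: finishes 46, weight 9, w·C = 414
T5: finishes 59, weight 5, w·C = 295
Sum = 96+161+296+414+295 = 1262.

1262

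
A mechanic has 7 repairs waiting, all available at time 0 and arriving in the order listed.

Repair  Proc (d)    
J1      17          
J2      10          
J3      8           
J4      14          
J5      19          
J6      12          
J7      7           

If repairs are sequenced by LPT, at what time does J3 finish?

80

LPT (decreasing processing time): J5 J1 J4 J6 J2 J3 J7.
J5: 0→19
J1: 19→36
J4: 36→50
J6: 50→62
J2: 62→72
J3: 72→80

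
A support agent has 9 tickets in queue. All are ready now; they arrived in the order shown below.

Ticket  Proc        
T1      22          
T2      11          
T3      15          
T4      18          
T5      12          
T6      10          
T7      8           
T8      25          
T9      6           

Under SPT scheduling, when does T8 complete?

SPT (increasing processing time): T9 T7 T6 T2 T5 T3 T4 T1 T8.
T9: 0→6
T7: 6→14
T6: 14→24
T2: 24→35
T5: 35→47
T3: 47→62
T4: 62→80
T1: 80→102
T8: 102→127

127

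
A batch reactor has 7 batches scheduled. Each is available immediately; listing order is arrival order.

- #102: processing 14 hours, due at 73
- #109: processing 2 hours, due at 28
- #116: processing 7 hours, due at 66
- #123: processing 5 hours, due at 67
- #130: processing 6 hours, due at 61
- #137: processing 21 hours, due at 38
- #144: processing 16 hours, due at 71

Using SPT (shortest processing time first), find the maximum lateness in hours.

33

SPT (increasing processing time): #109 #123 #130 #116 #102 #144 #137.
#109: 0→2, due 28, lateness -26
#123: 2→7, due 67, lateness -60
#130: 7→13, due 61, lateness -48
#116: 13→20, due 66, lateness -46
#102: 20→34, due 73, lateness -39
#144: 34→50, due 71, lateness -21
#137: 50→71, due 38, lateness 33
Maximum = 33.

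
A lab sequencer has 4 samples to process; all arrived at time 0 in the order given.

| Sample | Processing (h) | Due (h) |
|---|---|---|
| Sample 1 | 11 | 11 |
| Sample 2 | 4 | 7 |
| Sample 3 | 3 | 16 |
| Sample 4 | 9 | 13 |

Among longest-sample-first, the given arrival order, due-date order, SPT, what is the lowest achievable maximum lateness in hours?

11

LPT (decreasing processing time): Sample 1 Sample 4 Sample 2 Sample 3.
Sample 1: 0→11, due 11, lateness 0
Sample 4: 11→20, due 13, lateness 7
Sample 2: 20→24, due 7, lateness 17
Sample 3: 24→27, due 16, lateness 11
Maximum = 17.
FIFO (arrival order): Sample 1 Sample 2 Sample 3 Sample 4.
Sample 1: 0→11, due 11, lateness 0
Sample 2: 11→15, due 7, lateness 8
Sample 3: 15→18, due 16, lateness 2
Sample 4: 18→27, due 13, lateness 14
Maximum = 14.
EDD (increasing due date): Sample 2 Sample 1 Sample 4 Sample 3.
Sample 2: 0→4, due 7, lateness -3
Sample 1: 4→15, due 11, lateness 4
Sample 4: 15→24, due 13, lateness 11
Sample 3: 24→27, due 16, lateness 11
Maximum = 11.
SPT (increasing processing time): Sample 3 Sample 2 Sample 4 Sample 1.
Sample 3: 0→3, due 16, lateness -13
Sample 2: 3→7, due 7, lateness 0
Sample 4: 7→16, due 13, lateness 3
Sample 1: 16→27, due 11, lateness 16
Maximum = 16.
LPT 17, FIFO 14, EDD 11, SPT 16 → minimum 11.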